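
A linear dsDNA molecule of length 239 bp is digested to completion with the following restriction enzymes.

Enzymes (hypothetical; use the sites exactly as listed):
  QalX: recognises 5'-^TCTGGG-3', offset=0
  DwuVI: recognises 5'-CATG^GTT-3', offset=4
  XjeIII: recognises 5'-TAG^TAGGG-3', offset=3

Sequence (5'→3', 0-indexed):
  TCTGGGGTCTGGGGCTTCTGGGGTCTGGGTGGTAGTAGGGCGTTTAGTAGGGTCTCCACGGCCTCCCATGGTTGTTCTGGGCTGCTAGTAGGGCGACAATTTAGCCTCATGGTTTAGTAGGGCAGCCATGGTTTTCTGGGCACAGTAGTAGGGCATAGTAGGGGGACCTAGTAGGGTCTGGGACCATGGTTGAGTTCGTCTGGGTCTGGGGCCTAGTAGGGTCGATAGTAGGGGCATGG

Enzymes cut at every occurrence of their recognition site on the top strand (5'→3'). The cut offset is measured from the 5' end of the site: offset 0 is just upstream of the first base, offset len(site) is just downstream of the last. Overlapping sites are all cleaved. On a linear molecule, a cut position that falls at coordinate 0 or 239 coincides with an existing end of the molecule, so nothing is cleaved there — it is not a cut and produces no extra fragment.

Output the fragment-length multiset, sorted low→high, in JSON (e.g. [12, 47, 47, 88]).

[4,5,5,6,6,7,7,9,10,10,11,12,12,12,12,12,13,13,13,14,23,23]

Site scan:
  QalX (TCTGGG, off=0): starts [0, 7, 16, 23, 75, 134, 176, 198, 204] → cuts [7, 16, 23, 75, 134, 176, 198, 204] (position 0 is a terminus of the linear molecule — no cut)
  DwuVI (CATGGTT, off=4): starts [66, 107, 126, 184] → cuts [70, 111, 130, 188]
  XjeIII (TAGTAGGG, off=3): starts [32, 44, 85, 114, 145, 155, 168, 213, 225] → cuts [35, 47, 88, 117, 148, 158, 171, 216, 228]

Pooled cuts: [7, 16, 23, 35, 47, 70, 75, 88, 111, 117, 130, 134, 148, 158, 171, 176, 188, 198, 204, 216, 228]

Fragment lengths:
  [0,7): 7 bp
  [7,16): 9 bp
  [16,23): 7 bp
  [23,35): 12 bp
  [35,47): 12 bp
  [47,70): 23 bp
  [70,75): 5 bp
  [75,88): 13 bp
  [88,111): 23 bp
  [111,117): 6 bp
  [117,130): 13 bp
  [130,134): 4 bp
  [134,148): 14 bp
  [148,158): 10 bp
  [158,171): 13 bp
  [171,176): 5 bp
  [176,188): 12 bp
  [188,198): 10 bp
  [198,204): 6 bp
  [204,216): 12 bp
  [216,228): 12 bp
  [228,239): 11 bp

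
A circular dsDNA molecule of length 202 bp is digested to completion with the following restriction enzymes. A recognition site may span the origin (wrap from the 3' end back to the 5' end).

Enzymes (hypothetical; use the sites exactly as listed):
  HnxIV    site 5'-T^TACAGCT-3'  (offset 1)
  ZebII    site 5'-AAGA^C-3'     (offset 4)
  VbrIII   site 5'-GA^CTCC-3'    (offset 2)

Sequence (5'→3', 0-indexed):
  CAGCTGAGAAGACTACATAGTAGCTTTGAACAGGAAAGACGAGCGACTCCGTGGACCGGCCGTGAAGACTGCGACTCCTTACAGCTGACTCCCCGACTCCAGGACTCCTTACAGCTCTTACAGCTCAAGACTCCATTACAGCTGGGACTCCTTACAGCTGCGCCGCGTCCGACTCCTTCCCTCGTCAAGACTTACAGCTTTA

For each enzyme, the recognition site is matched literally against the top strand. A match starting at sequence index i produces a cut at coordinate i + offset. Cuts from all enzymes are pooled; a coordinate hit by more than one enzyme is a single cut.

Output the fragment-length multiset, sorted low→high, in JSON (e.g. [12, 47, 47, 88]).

Site scan:
  HnxIV (TTACAGCT, off=1): starts [78, 108, 117, 135, 151, 191, 199] → cuts [79, 109, 118, 136, 152, 192, 200]
  ZebII (AAGAC, off=4): starts [8, 35, 64, 126, 186] → cuts [12, 39, 68, 130, 190]
  VbrIII (GACTCC, off=2): starts [44, 72, 86, 94, 102, 128, 145, 170] → cuts [46, 74, 88, 96, 104, 130, 147, 172]

All cut coordinates (distinct, sorted): [12, 39, 46, 68, 74, 79, 88, 96, 104, 109, 118, 130, 136, 147, 152, 172, 190, 192, 200]

Fragment lengths:
  12→39: 27 bp
  39→46: 7 bp
  46→68: 22 bp
  68→74: 6 bp
  74→79: 5 bp
  79→88: 9 bp
  88→96: 8 bp
  96→104: 8 bp
  104→109: 5 bp
  109→118: 9 bp
  118→130: 12 bp
  130→136: 6 bp
  136→147: 11 bp
  147→152: 5 bp
  152→172: 20 bp
  172→190: 18 bp
  190→192: 2 bp
  192→200: 8 bp
  200→12 (wrap): 202-200+12 = 14 bp

[2,5,5,5,6,6,7,8,8,8,9,9,11,12,14,18,20,22,27]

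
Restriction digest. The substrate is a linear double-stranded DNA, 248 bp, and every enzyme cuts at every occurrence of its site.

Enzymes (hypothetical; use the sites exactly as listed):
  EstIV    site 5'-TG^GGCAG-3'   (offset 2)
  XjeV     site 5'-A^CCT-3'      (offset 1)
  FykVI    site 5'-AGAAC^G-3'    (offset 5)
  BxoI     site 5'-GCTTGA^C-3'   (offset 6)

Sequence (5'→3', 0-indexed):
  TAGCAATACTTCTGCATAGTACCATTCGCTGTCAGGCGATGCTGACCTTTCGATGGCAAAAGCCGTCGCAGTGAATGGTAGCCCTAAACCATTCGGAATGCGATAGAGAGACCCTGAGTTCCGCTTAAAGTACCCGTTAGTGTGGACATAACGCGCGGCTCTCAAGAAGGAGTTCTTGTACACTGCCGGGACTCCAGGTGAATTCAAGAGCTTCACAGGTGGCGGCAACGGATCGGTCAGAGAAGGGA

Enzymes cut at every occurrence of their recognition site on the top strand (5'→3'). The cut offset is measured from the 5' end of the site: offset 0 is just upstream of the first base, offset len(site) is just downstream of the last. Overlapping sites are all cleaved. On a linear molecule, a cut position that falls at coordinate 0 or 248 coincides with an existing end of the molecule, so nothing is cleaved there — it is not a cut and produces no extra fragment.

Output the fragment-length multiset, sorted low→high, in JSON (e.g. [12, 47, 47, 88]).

[45,203]

Per-enzyme occurrences:
  EstIV (TGGGCAG, off=2): no sites
  XjeV ACCT/1: at [44] ⇒ [45]
  FykVI (AGAACG, off=5): no sites
  BxoI (GCTTGAC, off=6): no sites

All cut coordinates (distinct, sorted): [45]

Fragment lengths:
  [0,45): 45 bp
  [45,248): 203 bp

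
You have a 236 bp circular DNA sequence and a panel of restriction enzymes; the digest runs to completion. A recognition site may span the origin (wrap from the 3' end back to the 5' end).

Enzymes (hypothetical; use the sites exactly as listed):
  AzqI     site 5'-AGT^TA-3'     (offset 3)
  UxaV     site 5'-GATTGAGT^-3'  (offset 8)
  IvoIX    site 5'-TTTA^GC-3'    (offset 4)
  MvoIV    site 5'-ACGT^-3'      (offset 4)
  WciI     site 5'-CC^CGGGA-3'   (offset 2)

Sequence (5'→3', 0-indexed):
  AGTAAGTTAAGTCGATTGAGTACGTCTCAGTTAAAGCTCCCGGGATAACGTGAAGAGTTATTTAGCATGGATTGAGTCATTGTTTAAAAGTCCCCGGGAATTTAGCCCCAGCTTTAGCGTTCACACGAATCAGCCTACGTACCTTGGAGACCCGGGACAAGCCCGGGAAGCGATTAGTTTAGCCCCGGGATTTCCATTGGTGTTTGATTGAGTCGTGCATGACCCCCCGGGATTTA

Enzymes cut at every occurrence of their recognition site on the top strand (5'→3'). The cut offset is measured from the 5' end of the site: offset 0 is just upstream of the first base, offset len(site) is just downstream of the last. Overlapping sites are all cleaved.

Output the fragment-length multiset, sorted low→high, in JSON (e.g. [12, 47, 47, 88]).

[4,4,6,6,7,9,10,11,11,12,12,13,14,14,16,17,18,24,28]

Scan for sites:
  AzqI (AGTTA, off=3): starts [4, 28, 55] → cuts [7, 31, 58]
  UxaV (GATTGAGT, off=8): starts [13, 69, 205] → cuts [21, 77, 213]
  IvoIX (TTTAGC, off=4): starts [60, 100, 112, 177] → cuts [64, 104, 116, 181]
  MvoIV (ACGT, off=4): starts [21, 47, 136] → cuts [25, 51, 140]
  WciI (CCCGGGA, off=2): starts [38, 92, 150, 161, 183, 225] → cuts [40, 94, 152, 163, 185, 227]

Pooled cuts: [7, 21, 25, 31, 40, 51, 58, 64, 77, 94, 104, 116, 140, 152, 163, 181, 185, 213, 227]

Fragment lengths:
  7→21: 14 bp
  21→25: 4 bp
  25→31: 6 bp
  31→40: 9 bp
  40→51: 11 bp
  51→58: 7 bp
  58→64: 6 bp
  64→77: 13 bp
  77→94: 17 bp
  94→104: 10 bp
  104→116: 12 bp
  116→140: 24 bp
  140→152: 12 bp
  152→163: 11 bp
  163→181: 18 bp
  181→185: 4 bp
  185→213: 28 bp
  213→227: 14 bp
  227→7 (wrap): 236-227+7 = 16 bp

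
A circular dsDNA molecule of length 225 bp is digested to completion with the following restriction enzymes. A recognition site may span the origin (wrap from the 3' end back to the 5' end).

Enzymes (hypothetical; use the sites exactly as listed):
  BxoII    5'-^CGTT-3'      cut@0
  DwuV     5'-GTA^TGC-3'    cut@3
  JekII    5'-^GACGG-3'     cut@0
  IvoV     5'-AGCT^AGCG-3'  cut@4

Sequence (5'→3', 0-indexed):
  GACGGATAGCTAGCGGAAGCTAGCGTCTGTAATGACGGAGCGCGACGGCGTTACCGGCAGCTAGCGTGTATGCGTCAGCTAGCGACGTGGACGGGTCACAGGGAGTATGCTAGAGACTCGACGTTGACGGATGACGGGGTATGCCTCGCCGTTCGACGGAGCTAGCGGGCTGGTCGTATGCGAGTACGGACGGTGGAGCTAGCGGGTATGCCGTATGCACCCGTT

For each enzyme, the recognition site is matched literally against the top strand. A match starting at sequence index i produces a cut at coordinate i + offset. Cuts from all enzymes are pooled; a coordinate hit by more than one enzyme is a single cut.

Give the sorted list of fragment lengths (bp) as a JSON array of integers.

[4,4,5,5,6,7,7,8,8,8,9,9,9,10,10,10,10,11,12,12,14,14,15,18]

Scan for sites:
  BxoII (CGTT, off=0): starts [48, 121, 149, 221] → cuts [48, 121, 149, 221]
  DwuV (GTATGC, off=3): starts [67, 104, 138, 175, 205, 212] → cuts [70, 107, 141, 178, 208, 215]
  JekII (GACGG, off=0): starts [0, 33, 43, 89, 125, 132, 154, 188] → cuts [0, 33, 43, 89, 125, 132, 154, 188]
  IvoV (AGCTAGCG, off=4): starts [7, 17, 58, 76, 159, 196] → cuts [11, 21, 62, 80, 163, 200]

Pooled cuts: [0, 11, 21, 33, 43, 48, 62, 70, 80, 89, 107, 121, 125, 132, 141, 149, 154, 163, 178, 188, 200, 208, 215, 221]

Fragments:
  0→11: 11 bp
  11→21: 10 bp
  21→33: 12 bp
  33→43: 10 bp
  43→48: 5 bp
  48→62: 14 bp
  62→70: 8 bp
  70→80: 10 bp
  80→89: 9 bp
  89→107: 18 bp
  107→121: 14 bp
  121→125: 4 bp
  125→132: 7 bp
  132→141: 9 bp
  141→149: 8 bp
  149→154: 5 bp
  154→163: 9 bp
  163→178: 15 bp
  178→188: 10 bp
  188→200: 12 bp
  200→208: 8 bp
  208→215: 7 bp
  215→221: 6 bp
  221→0 (wrap): 225-221+0 = 4 bp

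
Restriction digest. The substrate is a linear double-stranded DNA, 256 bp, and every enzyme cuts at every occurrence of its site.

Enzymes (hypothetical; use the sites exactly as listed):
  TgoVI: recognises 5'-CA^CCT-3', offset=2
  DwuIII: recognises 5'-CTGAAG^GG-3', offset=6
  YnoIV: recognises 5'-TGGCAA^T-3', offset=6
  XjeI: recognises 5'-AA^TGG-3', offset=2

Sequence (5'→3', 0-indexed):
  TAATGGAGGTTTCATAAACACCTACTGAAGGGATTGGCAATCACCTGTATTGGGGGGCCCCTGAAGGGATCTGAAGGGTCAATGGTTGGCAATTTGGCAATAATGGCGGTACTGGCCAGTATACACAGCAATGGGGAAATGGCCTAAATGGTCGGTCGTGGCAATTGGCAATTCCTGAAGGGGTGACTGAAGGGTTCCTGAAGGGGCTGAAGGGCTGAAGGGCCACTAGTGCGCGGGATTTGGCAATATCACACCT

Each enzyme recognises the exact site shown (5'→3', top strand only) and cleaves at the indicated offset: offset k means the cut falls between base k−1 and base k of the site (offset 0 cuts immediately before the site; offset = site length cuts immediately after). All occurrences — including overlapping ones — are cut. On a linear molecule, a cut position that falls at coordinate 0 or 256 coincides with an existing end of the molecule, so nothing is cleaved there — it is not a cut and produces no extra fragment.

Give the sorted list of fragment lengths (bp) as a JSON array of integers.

Site scan:
  TgoVI CACCT/2: at [18, 41, 251] ⇒ [20, 43, 253]
  DwuIII CTGAAGGG/6: at [24, 60, 70, 174, 186, 197, 206, 214] ⇒ [30, 66, 76, 180, 192, 203, 212, 220]
  YnoIV TGGCAAT/6: at [34, 86, 94, 158, 165, 240] ⇒ [40, 92, 100, 164, 171, 246]
  XjeI AATGG/2: at [1, 80, 101, 129, 137, 146] ⇒ [3, 82, 103, 131, 139, 148]

Pooled cuts: [3, 20, 30, 40, 43, 66, 76, 82, 92, 100, 103, 131, 139, 148, 164, 171, 180, 192, 203, 212, 220, 246, 253]

Fragment lengths:
  [0,3): 3 bp
  [3,20): 17 bp
  [20,30): 10 bp
  [30,40): 10 bp
  [40,43): 3 bp
  [43,66): 23 bp
  [66,76): 10 bp
  [76,82): 6 bp
  [82,92): 10 bp
  [92,100): 8 bp
  [100,103): 3 bp
  [103,131): 28 bp
  [131,139): 8 bp
  [139,148): 9 bp
  [148,164): 16 bp
  [164,171): 7 bp
  [171,180): 9 bp
  [180,192): 12 bp
  [192,203): 11 bp
  [203,212): 9 bp
  [212,220): 8 bp
  [220,246): 26 bp
  [246,253): 7 bp
  [253,256): 3 bp

[3,3,3,3,6,7,7,8,8,8,9,9,9,10,10,10,10,11,12,16,17,23,26,28]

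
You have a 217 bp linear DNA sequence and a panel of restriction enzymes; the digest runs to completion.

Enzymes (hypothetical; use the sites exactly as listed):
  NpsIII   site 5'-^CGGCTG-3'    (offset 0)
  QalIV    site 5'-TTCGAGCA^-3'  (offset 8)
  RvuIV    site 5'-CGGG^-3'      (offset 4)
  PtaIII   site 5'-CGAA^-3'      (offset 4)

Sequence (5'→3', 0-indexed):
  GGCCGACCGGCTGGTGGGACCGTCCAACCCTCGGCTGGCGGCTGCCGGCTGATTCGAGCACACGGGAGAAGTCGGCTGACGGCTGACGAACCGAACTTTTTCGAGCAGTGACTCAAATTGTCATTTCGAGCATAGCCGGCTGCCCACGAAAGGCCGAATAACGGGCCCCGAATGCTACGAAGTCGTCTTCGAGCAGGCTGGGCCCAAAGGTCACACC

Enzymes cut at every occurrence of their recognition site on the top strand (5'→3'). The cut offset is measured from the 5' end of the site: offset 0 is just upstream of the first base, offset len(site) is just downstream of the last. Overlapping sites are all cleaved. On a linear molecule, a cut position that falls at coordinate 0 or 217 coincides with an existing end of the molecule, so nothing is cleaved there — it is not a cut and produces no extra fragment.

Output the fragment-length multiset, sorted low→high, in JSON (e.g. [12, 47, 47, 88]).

Scan for sites:
  NpsIII (CGGCTG, off=0): starts [7, 31, 38, 45, 72, 79, 136] → cuts [7, 31, 38, 45, 72, 79, 136]
  QalIV (TTCGAGCA, off=8): starts [52, 99, 124, 187] → cuts [60, 107, 132, 195]
  RvuIV (CGGG, off=4): starts [62, 161] → cuts [66, 165]
  PtaIII (CGAA, off=4): starts [86, 91, 146, 154, 168, 177] → cuts [90, 95, 150, 158, 172, 181]

All cut coordinates (distinct, sorted): [7, 31, 38, 45, 60, 66, 72, 79, 90, 95, 107, 132, 136, 150, 158, 165, 172, 181, 195]

Fragments:
  [0,7): 7 bp
  [7,31): 24 bp
  [31,38): 7 bp
  [38,45): 7 bp
  [45,60): 15 bp
  [60,66): 6 bp
  [66,72): 6 bp
  [72,79): 7 bp
  [79,90): 11 bp
  [90,95): 5 bp
  [95,107): 12 bp
  [107,132): 25 bp
  [132,136): 4 bp
  [136,150): 14 bp
  [150,158): 8 bp
  [158,165): 7 bp
  [165,172): 7 bp
  [172,181): 9 bp
  [181,195): 14 bp
  [195,217): 22 bp

[4,5,6,6,7,7,7,7,7,7,8,9,11,12,14,14,15,22,24,25]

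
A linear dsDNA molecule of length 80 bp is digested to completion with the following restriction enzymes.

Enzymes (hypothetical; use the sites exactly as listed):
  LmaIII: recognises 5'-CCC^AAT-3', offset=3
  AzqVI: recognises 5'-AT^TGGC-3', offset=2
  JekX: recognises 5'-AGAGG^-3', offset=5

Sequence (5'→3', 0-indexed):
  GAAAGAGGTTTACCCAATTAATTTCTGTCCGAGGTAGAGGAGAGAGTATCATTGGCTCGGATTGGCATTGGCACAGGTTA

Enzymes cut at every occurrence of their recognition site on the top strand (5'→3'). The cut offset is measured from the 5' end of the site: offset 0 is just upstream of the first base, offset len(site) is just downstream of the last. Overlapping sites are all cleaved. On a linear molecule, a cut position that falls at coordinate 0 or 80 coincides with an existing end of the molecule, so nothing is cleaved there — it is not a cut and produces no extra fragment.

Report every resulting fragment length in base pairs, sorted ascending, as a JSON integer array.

Scan for sites:
  LmaIII CCCAAT/3: at [12] ⇒ [15]
  AzqVI ATTGGC/2: at [50, 60, 66] ⇒ [52, 62, 68]
  JekX AGAGG/5: at [3, 35] ⇒ [8, 40]

All cut coordinates (distinct, sorted): [8, 15, 40, 52, 62, 68]

Fragments:
  [0,8): 8 bp
  [8,15): 7 bp
  [15,40): 25 bp
  [40,52): 12 bp
  [52,62): 10 bp
  [62,68): 6 bp
  [68,80): 12 bp

[6,7,8,10,12,12,25]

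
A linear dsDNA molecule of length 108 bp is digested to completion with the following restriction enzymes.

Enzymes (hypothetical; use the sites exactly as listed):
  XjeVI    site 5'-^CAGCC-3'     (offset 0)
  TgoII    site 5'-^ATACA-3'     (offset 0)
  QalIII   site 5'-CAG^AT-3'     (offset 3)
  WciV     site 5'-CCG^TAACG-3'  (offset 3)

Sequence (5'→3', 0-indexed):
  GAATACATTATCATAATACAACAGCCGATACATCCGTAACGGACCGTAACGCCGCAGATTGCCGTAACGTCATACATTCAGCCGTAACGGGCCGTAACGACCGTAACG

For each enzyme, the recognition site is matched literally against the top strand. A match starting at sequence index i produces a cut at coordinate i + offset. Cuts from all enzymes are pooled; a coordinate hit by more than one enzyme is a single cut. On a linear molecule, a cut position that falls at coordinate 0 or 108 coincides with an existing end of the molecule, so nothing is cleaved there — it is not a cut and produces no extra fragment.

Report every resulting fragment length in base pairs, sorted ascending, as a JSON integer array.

[2,5,6,6,6,7,7,7,9,9,10,10,11,13]

Scan for sites:
  XjeVI (CAGCC, off=0): starts [21, 78] → cuts [21, 78]
  TgoII (ATACA, off=0): starts [2, 15, 27, 71] → cuts [2, 15, 27, 71]
  QalIII (CAGAT, off=3): starts [54] → cuts [57]
  WciV (CCGTAACG, off=3): starts [33, 43, 61, 81, 91, 100] → cuts [36, 46, 64, 84, 94, 103]

Pooled cuts: [2, 15, 21, 27, 36, 46, 57, 64, 71, 78, 84, 94, 103]

Fragment lengths:
  [0,2): 2 bp
  [2,15): 13 bp
  [15,21): 6 bp
  [21,27): 6 bp
  [27,36): 9 bp
  [36,46): 10 bp
  [46,57): 11 bp
  [57,64): 7 bp
  [64,71): 7 bp
  [71,78): 7 bp
  [78,84): 6 bp
  [84,94): 10 bp
  [94,103): 9 bp
  [103,108): 5 bp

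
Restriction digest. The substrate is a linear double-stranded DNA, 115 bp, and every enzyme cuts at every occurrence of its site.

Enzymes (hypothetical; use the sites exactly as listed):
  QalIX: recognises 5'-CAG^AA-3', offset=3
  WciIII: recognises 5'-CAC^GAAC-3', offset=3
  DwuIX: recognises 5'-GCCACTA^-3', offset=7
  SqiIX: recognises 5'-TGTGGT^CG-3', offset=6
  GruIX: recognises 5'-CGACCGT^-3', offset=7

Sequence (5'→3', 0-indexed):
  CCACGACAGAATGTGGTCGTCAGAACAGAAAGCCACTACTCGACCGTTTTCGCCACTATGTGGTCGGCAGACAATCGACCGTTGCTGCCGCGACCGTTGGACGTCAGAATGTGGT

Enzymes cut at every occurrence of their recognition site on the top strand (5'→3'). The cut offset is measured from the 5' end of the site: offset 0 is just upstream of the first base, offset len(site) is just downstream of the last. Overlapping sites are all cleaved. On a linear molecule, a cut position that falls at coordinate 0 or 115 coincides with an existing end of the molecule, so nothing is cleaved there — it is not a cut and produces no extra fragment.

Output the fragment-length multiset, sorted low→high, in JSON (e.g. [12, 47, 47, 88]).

Per-enzyme occurrences:
  QalIX (CAGAA, off=3): starts [6, 20, 25, 104] → cuts [9, 23, 28, 107]
  WciIII (CACGAAC, off=3): no sites
  DwuIX (GCCACTA, off=7): starts [31, 51] → cuts [38, 58]
  SqiIX (TGTGGTCG, off=6): starts [11, 58] → cuts [17, 64]
  GruIX (CGACCGT, off=7): starts [40, 75, 90] → cuts [47, 82, 97]

All cut coordinates (distinct, sorted): [9, 17, 23, 28, 38, 47, 58, 64, 82, 97, 107]

Fragment lengths:
  [0,9): 9 bp
  [9,17): 8 bp
  [17,23): 6 bp
  [23,28): 5 bp
  [28,38): 10 bp
  [38,47): 9 bp
  [47,58): 11 bp
  [58,64): 6 bp
  [64,82): 18 bp
  [82,97): 15 bp
  [97,107): 10 bp
  [107,115): 8 bp

[5,6,6,8,8,9,9,10,10,11,15,18]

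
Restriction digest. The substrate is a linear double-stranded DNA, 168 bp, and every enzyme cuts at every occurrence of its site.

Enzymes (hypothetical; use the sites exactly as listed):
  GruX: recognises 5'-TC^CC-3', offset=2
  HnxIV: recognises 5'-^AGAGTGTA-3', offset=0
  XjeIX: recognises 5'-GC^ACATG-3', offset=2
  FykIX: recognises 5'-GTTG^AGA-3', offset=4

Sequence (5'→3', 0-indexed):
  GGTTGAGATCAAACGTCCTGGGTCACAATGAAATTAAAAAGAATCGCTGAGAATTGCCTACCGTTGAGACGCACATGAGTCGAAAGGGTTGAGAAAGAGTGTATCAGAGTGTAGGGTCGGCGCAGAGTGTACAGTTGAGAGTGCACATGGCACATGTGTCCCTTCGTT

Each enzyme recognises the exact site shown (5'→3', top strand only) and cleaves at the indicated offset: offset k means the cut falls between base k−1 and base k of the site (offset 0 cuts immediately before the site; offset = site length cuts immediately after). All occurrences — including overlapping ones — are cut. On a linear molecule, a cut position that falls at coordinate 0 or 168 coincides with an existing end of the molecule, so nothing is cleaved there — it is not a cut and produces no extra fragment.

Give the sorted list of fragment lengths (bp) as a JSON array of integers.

[4,5,6,7,7,8,9,10,14,18,19,61]

Site scan:
  GruX (TCCC, off=2): starts [158] → cuts [160]
  HnxIV (AGAGTGTA, off=0): starts [95, 105, 123] → cuts [95, 105, 123]
  XjeIX (GCACATG, off=2): starts [70, 142, 149] → cuts [72, 144, 151]
  FykIX (GTTGAGA, off=4): starts [1, 62, 87, 133] → cuts [5, 66, 91, 137]

Pooled cuts: [5, 66, 72, 91, 95, 105, 123, 137, 144, 151, 160]

Fragment lengths:
  [0,5): 5 bp
  [5,66): 61 bp
  [66,72): 6 bp
  [72,91): 19 bp
  [91,95): 4 bp
  [95,105): 10 bp
  [105,123): 18 bp
  [123,137): 14 bp
  [137,144): 7 bp
  [144,151): 7 bp
  [151,160): 9 bp
  [160,168): 8 bp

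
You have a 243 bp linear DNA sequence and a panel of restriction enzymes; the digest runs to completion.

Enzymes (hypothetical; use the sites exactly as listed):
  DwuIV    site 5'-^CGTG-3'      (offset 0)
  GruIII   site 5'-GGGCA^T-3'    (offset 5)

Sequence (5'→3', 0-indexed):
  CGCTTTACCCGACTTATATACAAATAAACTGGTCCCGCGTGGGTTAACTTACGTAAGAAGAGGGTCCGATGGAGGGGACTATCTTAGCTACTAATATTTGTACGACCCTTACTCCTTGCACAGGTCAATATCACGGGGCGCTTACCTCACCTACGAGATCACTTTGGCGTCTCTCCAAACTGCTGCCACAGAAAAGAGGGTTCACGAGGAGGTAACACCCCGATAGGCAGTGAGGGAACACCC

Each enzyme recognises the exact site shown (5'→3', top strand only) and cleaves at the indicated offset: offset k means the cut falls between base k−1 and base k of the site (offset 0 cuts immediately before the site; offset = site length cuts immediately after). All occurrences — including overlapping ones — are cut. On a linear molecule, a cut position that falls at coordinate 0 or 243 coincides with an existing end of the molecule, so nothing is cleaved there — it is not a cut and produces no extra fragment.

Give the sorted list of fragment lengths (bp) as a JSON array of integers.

[37,206]

Scan for sites:
  DwuIV CGTG/0: at [37] ⇒ [37]
  GruIII (GGGCAT, off=5): no sites

All cut coordinates (distinct, sorted): [37]

Fragments:
  [0,37): 37 bp
  [37,243): 206 bp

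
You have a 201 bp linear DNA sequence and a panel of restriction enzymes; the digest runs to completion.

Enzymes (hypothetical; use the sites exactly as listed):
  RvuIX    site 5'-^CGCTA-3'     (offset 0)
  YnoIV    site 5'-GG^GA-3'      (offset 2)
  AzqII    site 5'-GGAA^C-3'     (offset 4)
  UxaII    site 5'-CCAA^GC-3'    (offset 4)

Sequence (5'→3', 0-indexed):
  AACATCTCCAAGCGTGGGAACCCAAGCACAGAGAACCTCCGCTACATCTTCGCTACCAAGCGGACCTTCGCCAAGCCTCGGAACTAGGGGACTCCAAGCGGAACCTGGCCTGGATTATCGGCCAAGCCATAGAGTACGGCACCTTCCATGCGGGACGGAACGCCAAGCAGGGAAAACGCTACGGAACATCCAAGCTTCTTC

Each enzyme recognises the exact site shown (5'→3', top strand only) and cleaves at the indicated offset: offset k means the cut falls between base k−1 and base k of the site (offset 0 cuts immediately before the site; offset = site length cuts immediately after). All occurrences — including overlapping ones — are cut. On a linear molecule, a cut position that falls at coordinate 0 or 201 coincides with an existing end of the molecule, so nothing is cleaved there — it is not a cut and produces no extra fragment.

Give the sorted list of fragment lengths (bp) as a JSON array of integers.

Scan for sites:
  RvuIX CGCTA/0: at [39, 50, 176] ⇒ [39, 50, 176]
  YnoIV GGGA/2: at [15, 87, 151, 169] ⇒ [17, 89, 153, 171]
  AzqII GGAAC/4: at [16, 79, 99, 156, 182] ⇒ [20, 83, 103, 160, 186]
  UxaII CCAAGC/4: at [7, 21, 55, 70, 93, 121, 162, 189] ⇒ [11, 25, 59, 74, 97, 125, 166, 193]

All cut coordinates (distinct, sorted): [11, 17, 20, 25, 39, 50, 59, 74, 83, 89, 97, 103, 125, 153, 160, 166, 171, 176, 186, 193]

Fragments:
  [0,11): 11 bp
  [11,17): 6 bp
  [17,20): 3 bp
  [20,25): 5 bp
  [25,39): 14 bp
  [39,50): 11 bp
  [50,59): 9 bp
  [59,74): 15 bp
  [74,83): 9 bp
  [83,89): 6 bp
  [89,97): 8 bp
  [97,103): 6 bp
  [103,125): 22 bp
  [125,153): 28 bp
  [153,160): 7 bp
  [160,166): 6 bp
  [166,171): 5 bp
  [171,176): 5 bp
  [176,186): 10 bp
  [186,193): 7 bp
  [193,201): 8 bp

[3,5,5,5,6,6,6,6,7,7,8,8,9,9,10,11,11,14,15,22,28]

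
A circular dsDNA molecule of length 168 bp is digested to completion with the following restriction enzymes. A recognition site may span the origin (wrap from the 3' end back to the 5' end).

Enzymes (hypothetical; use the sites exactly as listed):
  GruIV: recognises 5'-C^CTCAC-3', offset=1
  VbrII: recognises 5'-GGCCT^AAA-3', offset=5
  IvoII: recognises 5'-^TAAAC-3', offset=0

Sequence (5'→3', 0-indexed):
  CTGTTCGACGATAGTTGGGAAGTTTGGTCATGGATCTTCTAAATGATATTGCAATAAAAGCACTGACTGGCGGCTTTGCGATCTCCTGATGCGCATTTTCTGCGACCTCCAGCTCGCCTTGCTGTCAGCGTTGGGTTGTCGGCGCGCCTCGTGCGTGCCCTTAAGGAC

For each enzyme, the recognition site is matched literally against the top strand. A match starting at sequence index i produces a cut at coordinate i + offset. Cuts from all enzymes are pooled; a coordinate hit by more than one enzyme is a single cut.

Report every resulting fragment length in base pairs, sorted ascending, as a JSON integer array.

Scan for sites:
  GruIV (CCTCAC, off=1): no sites
  VbrII (GGCCTAAA, off=5): no sites
  IvoII (TAAAC, off=0): no sites

Pooled cuts: ∅

Fragments:
  no cuts → one circular fragment of 168 bp

[168]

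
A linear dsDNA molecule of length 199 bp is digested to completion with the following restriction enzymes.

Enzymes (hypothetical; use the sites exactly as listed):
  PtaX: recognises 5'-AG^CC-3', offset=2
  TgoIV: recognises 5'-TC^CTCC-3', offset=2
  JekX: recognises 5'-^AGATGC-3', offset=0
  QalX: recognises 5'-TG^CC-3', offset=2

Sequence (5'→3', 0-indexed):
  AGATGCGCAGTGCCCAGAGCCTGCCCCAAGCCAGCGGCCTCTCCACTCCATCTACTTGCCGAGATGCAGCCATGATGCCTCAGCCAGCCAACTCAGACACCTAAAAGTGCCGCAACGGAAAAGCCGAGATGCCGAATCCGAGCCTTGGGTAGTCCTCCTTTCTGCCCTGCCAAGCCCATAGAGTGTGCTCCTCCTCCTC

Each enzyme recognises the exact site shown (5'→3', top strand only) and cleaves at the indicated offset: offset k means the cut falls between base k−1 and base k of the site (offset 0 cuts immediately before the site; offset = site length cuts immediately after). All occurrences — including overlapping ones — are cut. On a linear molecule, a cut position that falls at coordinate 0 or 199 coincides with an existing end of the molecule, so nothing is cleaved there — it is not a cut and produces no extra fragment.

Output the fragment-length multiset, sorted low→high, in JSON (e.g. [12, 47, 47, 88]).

Per-enzyme occurrences:
  PtaX (AGCC, off=2): starts [17, 28, 67, 81, 85, 121, 140, 172] → cuts [19, 30, 69, 83, 87, 123, 142, 174]
  TgoIV (TCCTCC, off=2): starts [152, 188, 191] → cuts [154, 190, 193]
  JekX (AGATGC, off=0): starts [0, 61, 126] → cuts [61, 126] (position 0 is a terminus of the linear molecule — no cut)
  QalX (TGCC, off=2): starts [10, 21, 56, 75, 107, 129, 162, 167] → cuts [12, 23, 58, 77, 109, 131, 164, 169]

All cut coordinates (distinct, sorted): [12, 19, 23, 30, 58, 61, 69, 77, 83, 87, 109, 123, 126, 131, 142, 154, 164, 169, 174, 190, 193]

Fragments:
  [0,12): 12 bp
  [12,19): 7 bp
  [19,23): 4 bp
  [23,30): 7 bp
  [30,58): 28 bp
  [58,61): 3 bp
  [61,69): 8 bp
  [69,77): 8 bp
  [77,83): 6 bp
  [83,87): 4 bp
  [87,109): 22 bp
  [109,123): 14 bp
  [123,126): 3 bp
  [126,131): 5 bp
  [131,142): 11 bp
  [142,154): 12 bp
  [154,164): 10 bp
  [164,169): 5 bp
  [169,174): 5 bp
  [174,190): 16 bp
  [190,193): 3 bp
  [193,199): 6 bp

[3,3,3,4,4,5,5,5,6,6,7,7,8,8,10,11,12,12,14,16,22,28]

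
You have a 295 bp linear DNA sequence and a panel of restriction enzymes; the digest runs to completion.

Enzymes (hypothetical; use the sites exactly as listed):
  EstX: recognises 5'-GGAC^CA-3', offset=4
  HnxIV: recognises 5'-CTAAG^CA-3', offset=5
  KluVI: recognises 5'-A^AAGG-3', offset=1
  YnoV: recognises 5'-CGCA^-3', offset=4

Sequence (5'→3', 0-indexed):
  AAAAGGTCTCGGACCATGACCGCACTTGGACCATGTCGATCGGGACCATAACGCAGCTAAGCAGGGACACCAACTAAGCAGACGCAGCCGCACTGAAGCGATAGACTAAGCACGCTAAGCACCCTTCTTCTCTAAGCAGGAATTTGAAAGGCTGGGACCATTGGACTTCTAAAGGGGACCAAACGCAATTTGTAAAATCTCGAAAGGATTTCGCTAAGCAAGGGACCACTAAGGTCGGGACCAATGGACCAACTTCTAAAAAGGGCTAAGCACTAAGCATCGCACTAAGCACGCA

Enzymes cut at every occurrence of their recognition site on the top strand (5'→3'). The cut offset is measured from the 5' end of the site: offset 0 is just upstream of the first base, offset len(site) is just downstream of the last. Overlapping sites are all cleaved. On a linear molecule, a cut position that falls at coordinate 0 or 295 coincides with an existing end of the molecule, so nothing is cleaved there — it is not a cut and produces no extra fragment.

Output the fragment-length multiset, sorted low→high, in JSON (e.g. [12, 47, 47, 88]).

Per-enzyme occurrences:
  EstX (GGACCA, off=4): starts [10, 27, 42, 154, 175, 222, 237, 245] → cuts [14, 31, 46, 158, 179, 226, 241, 249]
  HnxIV (CTAAGCA, off=5): starts [56, 73, 105, 114, 131, 213, 265, 272, 284] → cuts [61, 78, 110, 119, 136, 218, 270, 277, 289]
  KluVI (AAAGG, off=1): starts [1, 146, 170, 202, 259] → cuts [2, 147, 171, 203, 260]
  YnoV (CGCA, off=4): starts [20, 51, 82, 88, 183, 280, 291] → cuts [24, 55, 86, 92, 187, 284] (position 295 is a terminus of the linear molecule — no cut)

Pooled cuts: [2, 14, 24, 31, 46, 55, 61, 78, 86, 92, 110, 119, 136, 147, 158, 171, 179, 187, 203, 218, 226, 241, 249, 260, 270, 277, 284, 289]

Fragments:
  [0,2): 2 bp
  [2,14): 12 bp
  [14,24): 10 bp
  [24,31): 7 bp
  [31,46): 15 bp
  [46,55): 9 bp
  [55,61): 6 bp
  [61,78): 17 bp
  [78,86): 8 bp
  [86,92): 6 bp
  [92,110): 18 bp
  [110,119): 9 bp
  [119,136): 17 bp
  [136,147): 11 bp
  [147,158): 11 bp
  [158,171): 13 bp
  [171,179): 8 bp
  [179,187): 8 bp
  [187,203): 16 bp
  [203,218): 15 bp
  [218,226): 8 bp
  [226,241): 15 bp
  [241,249): 8 bp
  [249,260): 11 bp
  [260,270): 10 bp
  [270,277): 7 bp
  [277,284): 7 bp
  [284,289): 5 bp
  [289,295): 6 bp

[2,5,6,6,6,7,7,7,8,8,8,8,8,9,9,10,10,11,11,11,12,13,15,15,15,16,17,17,18]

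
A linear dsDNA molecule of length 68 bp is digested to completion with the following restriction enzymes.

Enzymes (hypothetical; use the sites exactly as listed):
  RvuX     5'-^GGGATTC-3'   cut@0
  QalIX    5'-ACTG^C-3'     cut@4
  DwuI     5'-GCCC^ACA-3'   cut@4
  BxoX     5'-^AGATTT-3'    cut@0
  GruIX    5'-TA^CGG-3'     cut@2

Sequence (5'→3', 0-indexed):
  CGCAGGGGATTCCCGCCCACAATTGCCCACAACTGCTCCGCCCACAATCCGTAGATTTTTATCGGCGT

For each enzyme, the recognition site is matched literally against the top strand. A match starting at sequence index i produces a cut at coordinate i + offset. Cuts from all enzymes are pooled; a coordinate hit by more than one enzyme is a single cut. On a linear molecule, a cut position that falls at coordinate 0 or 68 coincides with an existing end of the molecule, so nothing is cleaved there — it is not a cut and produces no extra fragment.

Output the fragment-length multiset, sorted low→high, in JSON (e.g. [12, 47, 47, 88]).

Site scan:
  RvuX GGGATTC/0: at [5] ⇒ [5]
  QalIX ACTGC/4: at [31] ⇒ [35]
  DwuI GCCCACA/4: at [14, 24, 39] ⇒ [18, 28, 43]
  BxoX AGATTT/0: at [52] ⇒ [52]
  GruIX (TACGG, off=2): no sites

Pooled cuts: [5, 18, 28, 35, 43, 52]

Fragments:
  [0,5): 5 bp
  [5,18): 13 bp
  [18,28): 10 bp
  [28,35): 7 bp
  [35,43): 8 bp
  [43,52): 9 bp
  [52,68): 16 bp

[5,7,8,9,10,13,16]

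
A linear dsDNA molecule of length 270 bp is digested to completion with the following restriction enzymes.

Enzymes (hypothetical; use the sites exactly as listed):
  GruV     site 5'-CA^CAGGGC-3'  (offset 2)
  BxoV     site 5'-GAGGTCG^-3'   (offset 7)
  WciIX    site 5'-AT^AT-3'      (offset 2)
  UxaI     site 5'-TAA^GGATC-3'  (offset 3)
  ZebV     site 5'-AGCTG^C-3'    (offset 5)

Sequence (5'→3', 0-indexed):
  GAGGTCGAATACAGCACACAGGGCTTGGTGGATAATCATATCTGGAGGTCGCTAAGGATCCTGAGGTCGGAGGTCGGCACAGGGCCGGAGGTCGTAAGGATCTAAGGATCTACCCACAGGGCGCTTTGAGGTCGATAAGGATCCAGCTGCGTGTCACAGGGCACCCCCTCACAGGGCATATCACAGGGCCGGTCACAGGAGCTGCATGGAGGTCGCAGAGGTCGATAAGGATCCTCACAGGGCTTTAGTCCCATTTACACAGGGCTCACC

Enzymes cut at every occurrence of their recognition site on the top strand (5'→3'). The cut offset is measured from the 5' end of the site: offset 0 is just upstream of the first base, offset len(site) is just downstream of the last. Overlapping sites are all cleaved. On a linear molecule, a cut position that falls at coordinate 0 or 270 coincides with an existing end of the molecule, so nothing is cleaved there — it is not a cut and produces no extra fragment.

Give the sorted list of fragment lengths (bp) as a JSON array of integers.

[3,3,4,4,4,4,7,7,7,8,8,9,9,11,11,11,11,11,12,14,15,15,18,21,21,22]

Site scan:
  GruV CACAGGGC/2: at [16, 77, 114, 154, 169, 181, 235, 257] ⇒ [18, 79, 116, 156, 171, 183, 237, 259]
  BxoV GAGGTCG/7: at [0, 44, 62, 69, 87, 127, 208, 217] ⇒ [7, 51, 69, 76, 94, 134, 215, 224]
  WciIX ATAT/2: at [37, 177] ⇒ [39, 179]
  UxaI TAAGGATC/3: at [52, 94, 102, 135, 225] ⇒ [55, 97, 105, 138, 228]
  ZebV AGCTGC/5: at [144, 199] ⇒ [149, 204]

Pooled cuts: [7, 18, 39, 51, 55, 69, 76, 79, 94, 97, 105, 116, 134, 138, 149, 156, 171, 179, 183, 204, 215, 224, 228, 237, 259]

Fragment lengths:
  [0,7): 7 bp
  [7,18): 11 bp
  [18,39): 21 bp
  [39,51): 12 bp
  [51,55): 4 bp
  [55,69): 14 bp
  [69,76): 7 bp
  [76,79): 3 bp
  [79,94): 15 bp
  [94,97): 3 bp
  [97,105): 8 bp
  [105,116): 11 bp
  [116,134): 18 bp
  [134,138): 4 bp
  [138,149): 11 bp
  [149,156): 7 bp
  [156,171): 15 bp
  [171,179): 8 bp
  [179,183): 4 bp
  [183,204): 21 bp
  [204,215): 11 bp
  [215,224): 9 bp
  [224,228): 4 bp
  [228,237): 9 bp
  [237,259): 22 bp
  [259,270): 11 bp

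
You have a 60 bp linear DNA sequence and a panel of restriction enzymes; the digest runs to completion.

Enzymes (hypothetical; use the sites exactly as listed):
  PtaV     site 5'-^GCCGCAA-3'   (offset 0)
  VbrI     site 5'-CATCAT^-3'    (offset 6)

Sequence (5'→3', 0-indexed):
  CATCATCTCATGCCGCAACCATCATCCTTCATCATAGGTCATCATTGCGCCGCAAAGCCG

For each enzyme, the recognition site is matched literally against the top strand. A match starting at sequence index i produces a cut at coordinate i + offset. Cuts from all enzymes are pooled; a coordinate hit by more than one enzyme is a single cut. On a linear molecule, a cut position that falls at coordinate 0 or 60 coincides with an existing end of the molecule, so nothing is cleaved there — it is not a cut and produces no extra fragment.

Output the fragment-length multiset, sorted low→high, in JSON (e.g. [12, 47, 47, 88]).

Per-enzyme occurrences:
  PtaV GCCGCAA/0: at [11, 48] ⇒ [11, 48]
  VbrI CATCAT/6: at [0, 19, 29, 39] ⇒ [6, 25, 35, 45]

All cut coordinates (distinct, sorted): [6, 11, 25, 35, 45, 48]

Fragment lengths:
  [0,6): 6 bp
  [6,11): 5 bp
  [11,25): 14 bp
  [25,35): 10 bp
  [35,45): 10 bp
  [45,48): 3 bp
  [48,60): 12 bp

[3,5,6,10,10,12,14]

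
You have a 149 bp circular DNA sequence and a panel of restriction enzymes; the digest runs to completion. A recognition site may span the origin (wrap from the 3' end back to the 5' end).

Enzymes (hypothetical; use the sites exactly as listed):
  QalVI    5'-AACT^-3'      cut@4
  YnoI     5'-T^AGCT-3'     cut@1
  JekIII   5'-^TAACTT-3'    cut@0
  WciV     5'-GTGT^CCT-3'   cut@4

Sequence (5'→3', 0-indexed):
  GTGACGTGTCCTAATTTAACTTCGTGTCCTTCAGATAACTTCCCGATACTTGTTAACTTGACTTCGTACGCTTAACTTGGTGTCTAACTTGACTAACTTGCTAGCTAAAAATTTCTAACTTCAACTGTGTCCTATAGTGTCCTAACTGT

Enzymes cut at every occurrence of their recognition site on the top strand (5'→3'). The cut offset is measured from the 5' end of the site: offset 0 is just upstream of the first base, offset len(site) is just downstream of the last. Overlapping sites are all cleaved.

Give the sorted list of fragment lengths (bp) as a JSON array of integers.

Site scan:
  QalVI (AACT, off=4): starts [17, 36, 54, 73, 85, 94, 116, 122, 143] → cuts [21, 40, 58, 77, 89, 98, 120, 126, 147]
  YnoI (TAGCT, off=1): starts [101] → cuts [102]
  JekIII (TAACTT, off=0): starts [16, 35, 53, 72, 84, 93, 115] → cuts [16, 35, 53, 72, 84, 93, 115]
  WciV (GTGTCCT, off=4): starts [5, 23, 126, 136] → cuts [9, 27, 130, 140]

Pooled cuts: [9, 16, 21, 27, 35, 40, 53, 58, 72, 77, 84, 89, 93, 98, 102, 115, 120, 126, 130, 140, 147]

Fragment lengths:
  9→16: 7 bp
  16→21: 5 bp
  21→27: 6 bp
  27→35: 8 bp
  35→40: 5 bp
  40→53: 13 bp
  53→58: 5 bp
  58→72: 14 bp
  72→77: 5 bp
  77→84: 7 bp
  84→89: 5 bp
  89→93: 4 bp
  93→98: 5 bp
  98→102: 4 bp
  102→115: 13 bp
  115→120: 5 bp
  120→126: 6 bp
  126→130: 4 bp
  130→140: 10 bp
  140→147: 7 bp
  147→9 (wrap): 149-147+9 = 11 bp

[4,4,4,5,5,5,5,5,5,5,6,6,7,7,7,8,10,11,13,13,14]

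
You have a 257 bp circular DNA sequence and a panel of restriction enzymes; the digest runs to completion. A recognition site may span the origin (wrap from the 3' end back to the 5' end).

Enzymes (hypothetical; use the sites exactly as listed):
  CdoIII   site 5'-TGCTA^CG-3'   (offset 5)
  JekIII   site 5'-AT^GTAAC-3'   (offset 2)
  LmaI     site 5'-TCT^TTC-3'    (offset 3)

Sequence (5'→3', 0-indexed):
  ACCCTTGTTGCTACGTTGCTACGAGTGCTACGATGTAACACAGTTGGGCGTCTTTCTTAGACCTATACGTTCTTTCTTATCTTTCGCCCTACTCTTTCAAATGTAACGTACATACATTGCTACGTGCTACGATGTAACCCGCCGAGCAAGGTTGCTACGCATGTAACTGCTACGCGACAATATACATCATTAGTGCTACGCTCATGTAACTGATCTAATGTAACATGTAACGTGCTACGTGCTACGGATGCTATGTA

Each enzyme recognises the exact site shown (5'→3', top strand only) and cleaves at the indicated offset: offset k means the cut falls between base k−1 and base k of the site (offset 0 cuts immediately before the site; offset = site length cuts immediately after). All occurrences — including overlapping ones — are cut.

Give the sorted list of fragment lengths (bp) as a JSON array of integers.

Scan for sites:
  CdoIII (TGCTACG, off=5): starts [8, 16, 25, 117, 124, 152, 167, 193, 232, 239] → cuts [13, 21, 30, 122, 129, 157, 172, 198, 237, 244]
  JekIII (ATGTAAC, off=2): starts [32, 100, 131, 160, 203, 217, 224, 252] → cuts [34, 102, 133, 162, 205, 219, 226, 254]
  LmaI (TCTTTC, off=3): starts [50, 70, 79, 92] → cuts [53, 73, 82, 95]

All cut coordinates (distinct, sorted): [13, 21, 30, 34, 53, 73, 82, 95, 102, 122, 129, 133, 157, 162, 172, 198, 205, 219, 226, 237, 244, 254]

Fragment lengths:
  13→21: 8 bp
  21→30: 9 bp
  30→34: 4 bp
  34→53: 19 bp
  53→73: 20 bp
  73→82: 9 bp
  82→95: 13 bp
  95→102: 7 bp
  102→122: 20 bp
  122→129: 7 bp
  129→133: 4 bp
  133→157: 24 bp
  157→162: 5 bp
  162→172: 10 bp
  172→198: 26 bp
  198→205: 7 bp
  205→219: 14 bp
  219→226: 7 bp
  226→237: 11 bp
  237→244: 7 bp
  244→254: 10 bp
  254→13 (wrap): 257-254+13 = 16 bp

[4,4,5,7,7,7,7,7,8,9,9,10,10,11,13,14,16,19,20,20,24,26]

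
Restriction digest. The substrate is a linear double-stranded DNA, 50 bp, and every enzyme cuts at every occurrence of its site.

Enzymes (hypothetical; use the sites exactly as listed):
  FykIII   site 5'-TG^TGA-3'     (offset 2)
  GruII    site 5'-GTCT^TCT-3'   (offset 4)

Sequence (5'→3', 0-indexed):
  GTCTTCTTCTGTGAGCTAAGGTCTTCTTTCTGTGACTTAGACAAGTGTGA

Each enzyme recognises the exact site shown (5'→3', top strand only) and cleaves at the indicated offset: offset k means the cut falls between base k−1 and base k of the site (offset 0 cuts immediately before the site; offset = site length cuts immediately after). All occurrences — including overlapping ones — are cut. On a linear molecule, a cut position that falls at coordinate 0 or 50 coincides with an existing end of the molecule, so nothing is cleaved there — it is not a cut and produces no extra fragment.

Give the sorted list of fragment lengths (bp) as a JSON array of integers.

[3,4,7,8,13,15]

Per-enzyme occurrences:
  FykIII TGTGA/2: at [9, 30, 45] ⇒ [11, 32, 47]
  GruII GTCTTCT/4: at [0, 20] ⇒ [4, 24]

Pooled cuts: [4, 11, 24, 32, 47]

Fragments:
  [0,4): 4 bp
  [4,11): 7 bp
  [11,24): 13 bp
  [24,32): 8 bp
  [32,47): 15 bp
  [47,50): 3 bp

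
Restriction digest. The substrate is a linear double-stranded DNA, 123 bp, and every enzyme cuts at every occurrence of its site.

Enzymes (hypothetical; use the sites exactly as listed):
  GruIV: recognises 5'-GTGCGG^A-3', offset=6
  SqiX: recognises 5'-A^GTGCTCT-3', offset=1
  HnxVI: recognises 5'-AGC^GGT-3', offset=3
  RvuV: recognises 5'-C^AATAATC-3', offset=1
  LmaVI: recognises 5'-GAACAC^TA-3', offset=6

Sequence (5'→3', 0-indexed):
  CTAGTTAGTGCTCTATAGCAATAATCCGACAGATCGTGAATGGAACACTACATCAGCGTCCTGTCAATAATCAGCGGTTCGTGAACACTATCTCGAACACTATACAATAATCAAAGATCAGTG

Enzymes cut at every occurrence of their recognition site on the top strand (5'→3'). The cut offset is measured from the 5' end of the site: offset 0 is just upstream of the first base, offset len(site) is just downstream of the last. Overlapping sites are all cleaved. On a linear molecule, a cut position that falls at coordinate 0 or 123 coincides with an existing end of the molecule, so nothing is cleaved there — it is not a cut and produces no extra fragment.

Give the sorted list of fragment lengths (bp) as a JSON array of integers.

Scan for sites:
  GruIV (GTGCGGA, off=6): no sites
  SqiX AGTGCTCT/1: at [6] ⇒ [7]
  HnxVI AGCGGT/3: at [72] ⇒ [75]
  RvuV CAATAATC/1: at [18, 64, 104] ⇒ [19, 65, 105]
  LmaVI GAACACTA/6: at [42, 82, 94] ⇒ [48, 88, 100]

All cut coordinates (distinct, sorted): [7, 19, 48, 65, 75, 88, 100, 105]

Fragment lengths:
  [0,7): 7 bp
  [7,19): 12 bp
  [19,48): 29 bp
  [48,65): 17 bp
  [65,75): 10 bp
  [75,88): 13 bp
  [88,100): 12 bp
  [100,105): 5 bp
  [105,123): 18 bp

[5,7,10,12,12,13,17,18,29]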